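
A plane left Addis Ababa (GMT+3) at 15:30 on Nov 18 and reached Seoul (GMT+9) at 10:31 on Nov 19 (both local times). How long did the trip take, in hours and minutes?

13 hours 1 minute

Departure in UTC: 15:30 − 3:00 = 12:30 on Nov 18.
Arrival in UTC: 10:31 − 9:00 = 01:31 on Nov 19.
Elapsed = 01:31 − 12:30 (+1 day) = 13 hours 1 minute.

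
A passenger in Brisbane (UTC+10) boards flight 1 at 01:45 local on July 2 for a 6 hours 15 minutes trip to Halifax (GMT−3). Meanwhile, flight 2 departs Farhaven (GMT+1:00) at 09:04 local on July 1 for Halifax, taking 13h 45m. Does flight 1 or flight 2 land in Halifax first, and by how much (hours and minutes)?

the second, by 11 minutes

Flight 1 in UTC: 01:45 − 10:00 = 15:45 on Jul 1.
+6 hours 15 minutes → arrive 22:00 UTC on Jul 1.
Flight 2 in UTC: 09:04 − 1:00 = 08:04 on Jul 1.
+13 hours 45 minutes → arrive 21:49 UTC on Jul 1.
Flight 2 lands earlier by 11 minutes.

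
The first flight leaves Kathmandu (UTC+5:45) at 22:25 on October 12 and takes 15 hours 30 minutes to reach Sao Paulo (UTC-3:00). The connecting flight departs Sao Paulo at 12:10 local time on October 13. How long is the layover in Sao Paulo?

Convert departure to UTC: 22:25 − 5:45 = 16:40 UTC on Oct 12.
Add 15 hours 30 minutes flight time → 08:10 UTC (Oct 13).
Sao Paulo is UTC−3:00, so local arrival = 08:10 − 3:00 = 05:10 on Oct 13.
Layover = 12:10 − 05:10 = 7 hours.

7 hours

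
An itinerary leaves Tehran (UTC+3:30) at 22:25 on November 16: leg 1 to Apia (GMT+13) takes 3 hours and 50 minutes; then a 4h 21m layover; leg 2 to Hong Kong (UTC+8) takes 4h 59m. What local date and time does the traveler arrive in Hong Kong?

16:05 on November 17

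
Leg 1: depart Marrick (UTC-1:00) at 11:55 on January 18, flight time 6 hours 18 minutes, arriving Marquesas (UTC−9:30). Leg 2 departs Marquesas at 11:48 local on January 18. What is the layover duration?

Convert departure to UTC: 11:55 + 1:00 = 12:55 UTC on Jan 18.
Add 6 hours and 18 minutes flight time → 19:13 UTC.
Marquesas is UTC−9:30, so local arrival = 19:13 − 9:30 = 09:43 on Jan 18.
Layover = 11:48 − 09:43 = 2 hours 5 minutes.

2 hours 5 minutes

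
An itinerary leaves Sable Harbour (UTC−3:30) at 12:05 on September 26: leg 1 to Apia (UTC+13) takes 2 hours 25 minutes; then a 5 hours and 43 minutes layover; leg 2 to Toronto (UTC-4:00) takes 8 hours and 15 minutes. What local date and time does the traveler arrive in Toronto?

03:58 on September 27

Convert departure to UTC: 12:05 + 3:30 = 15:35 UTC on Sep 26.
Add 2 hours 25 minutes leg 1 → 18:00 UTC.
Add 5 hours 43 minutes layover in Apia → 23:43 UTC.
Add 8 hours 15 minutes leg 2 → 07:58 UTC (Sep 27).
Toronto is UTC−4:00, so local arrival = 07:58 − 4:00 = 03:58 on Sep 27.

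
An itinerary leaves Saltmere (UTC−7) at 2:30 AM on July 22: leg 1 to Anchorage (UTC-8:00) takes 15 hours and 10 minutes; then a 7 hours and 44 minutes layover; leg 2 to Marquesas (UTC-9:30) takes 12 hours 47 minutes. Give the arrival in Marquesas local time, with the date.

11:41 AM on July 23

Convert departure to UTC: 2:30 AM + 7:00 = 9:30 AM UTC on Jul 22.
Add 15 hours 10 minutes leg 1 → 12:40 AM UTC (Jul 23).
Add 7 hours and 44 minutes layover in Anchorage → 8:24 AM UTC.
Add 12 hours and 47 minutes leg 2 → 9:11 PM UTC.
Marquesas is UTC−9:30, so local arrival = 9:11 PM − 9:30 = 11:41 AM on Jul 23.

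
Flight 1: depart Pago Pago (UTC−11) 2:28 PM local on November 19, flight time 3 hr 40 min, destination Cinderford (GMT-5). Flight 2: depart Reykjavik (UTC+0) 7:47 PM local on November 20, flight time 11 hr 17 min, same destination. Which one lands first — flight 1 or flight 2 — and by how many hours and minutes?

Flight 1 in UTC: 2:28 PM + 11:00 = 1:28 AM on Nov 20.
+3 hours 40 minutes → arrive 5:08 AM UTC on Nov 20.
Flight 2 departs at 7:47 PM UTC (Nov 20).
+11 hours and 17 minutes → arrive 7:04 AM UTC on Nov 21.
Flight 1 lands earlier by 25 hours 56 minutes.

the first, by 25 hours 56 minutes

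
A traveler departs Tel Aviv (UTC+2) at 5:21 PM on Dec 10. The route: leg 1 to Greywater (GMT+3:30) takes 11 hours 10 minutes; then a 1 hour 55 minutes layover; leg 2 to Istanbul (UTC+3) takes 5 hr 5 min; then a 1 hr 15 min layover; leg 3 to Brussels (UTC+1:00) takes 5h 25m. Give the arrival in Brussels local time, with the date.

5:11 PM on December 11

Convert departure to UTC: 5:21 PM − 2:00 = 3:21 PM UTC on Dec 10.
Add 11 hours 10 minutes leg 1 → 2:31 AM UTC (Dec 11).
Add 1 hour and 55 minutes layover in Greywater → 4:26 AM UTC.
Add 5 hours 5 minutes leg 2 → 9:31 AM UTC.
Add 1 hour and 15 minutes layover in Istanbul → 10:46 AM UTC.
Add 5 hours 25 minutes leg 3 → 4:11 PM UTC.
Brussels is UTC+1:00, so local arrival = 4:11 PM + 1:00 = 5:11 PM on Dec 11.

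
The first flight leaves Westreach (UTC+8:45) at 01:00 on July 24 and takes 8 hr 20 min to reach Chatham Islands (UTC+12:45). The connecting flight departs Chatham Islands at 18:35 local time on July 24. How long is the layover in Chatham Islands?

5 hours 15 minutes

Convert departure to UTC: 01:00 − 8:45 = 16:15 UTC on Jul 23.
Add 8 hours 20 minutes flight time → 00:35 UTC (Jul 24).
Chatham Islands is UTC+12:45, so local arrival = 00:35 + 12:45 = 13:20 on Jul 24.
Layover = 18:35 − 13:20 = 5 hours 15 minutes.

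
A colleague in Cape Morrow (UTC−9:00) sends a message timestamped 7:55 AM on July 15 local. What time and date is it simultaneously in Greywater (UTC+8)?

12:55 AM on Jul 16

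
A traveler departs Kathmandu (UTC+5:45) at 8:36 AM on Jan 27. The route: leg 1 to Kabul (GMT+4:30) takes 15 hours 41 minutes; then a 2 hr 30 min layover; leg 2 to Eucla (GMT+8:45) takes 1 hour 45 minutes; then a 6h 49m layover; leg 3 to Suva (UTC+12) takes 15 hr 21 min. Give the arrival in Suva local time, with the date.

8:57 AM on January 29

Convert departure to UTC: 8:36 AM − 5:45 = 2:51 AM UTC on Jan 27.
Add 15 hours and 41 minutes leg 1 → 6:32 PM UTC.
Add 2 hours 30 minutes layover in Kabul → 9:02 PM UTC.
Add 1 hour 45 minutes leg 2 → 10:47 PM UTC.
Add 6 hours and 49 minutes layover in Eucla → 5:36 AM UTC (Jan 28).
Add 15 hours and 21 minutes leg 3 → 8:57 PM UTC.
Suva is UTC+12:00, so local arrival = 8:57 PM + 12:00 = 8:57 AM on Jan 29.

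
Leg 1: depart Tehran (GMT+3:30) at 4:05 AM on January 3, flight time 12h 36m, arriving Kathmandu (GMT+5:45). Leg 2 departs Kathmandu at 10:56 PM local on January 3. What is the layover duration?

4 hours

Convert departure to UTC: 4:05 AM − 3:30 = 12:35 AM UTC on Jan 3.
Add 12 hours 36 minutes flight time → 1:11 PM UTC.
Kathmandu is UTC+5:45, so local arrival = 1:11 PM + 5:45 = 6:56 PM on Jan 3.
Layover = 10:56 PM − 6:56 PM = 4 hours.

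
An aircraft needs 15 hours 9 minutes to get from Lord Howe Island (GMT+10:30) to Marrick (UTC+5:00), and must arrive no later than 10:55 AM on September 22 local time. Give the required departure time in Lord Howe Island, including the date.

1:16 AM on September 22

Target arrival in UTC: 10:55 AM − 5:00 = 5:55 AM on Sep 22.
Subtract 15 hours and 9 minutes → departure 2:46 PM UTC on Sep 21.
Lord Howe Island is UTC+10:30: 2:46 PM + 10:30 = 1:16 AM on Sep 22.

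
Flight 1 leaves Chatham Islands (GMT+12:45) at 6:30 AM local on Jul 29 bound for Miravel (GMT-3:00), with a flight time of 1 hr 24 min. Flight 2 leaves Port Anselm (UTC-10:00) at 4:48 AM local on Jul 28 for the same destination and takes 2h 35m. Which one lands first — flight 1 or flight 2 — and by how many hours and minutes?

Flight 1 in UTC: 6:30 AM − 12:45 = 5:45 PM on Jul 28.
+1 hour and 24 minutes → arrive 7:09 PM UTC on Jul 28.
Flight 2 in UTC: 4:48 AM + 10:00 = 2:48 PM on Jul 28.
+2 hours and 35 minutes → arrive 5:23 PM UTC on Jul 28.
Flight 2 lands earlier by 1 hour 46 minutes.

the second, by 1 hour 46 minutes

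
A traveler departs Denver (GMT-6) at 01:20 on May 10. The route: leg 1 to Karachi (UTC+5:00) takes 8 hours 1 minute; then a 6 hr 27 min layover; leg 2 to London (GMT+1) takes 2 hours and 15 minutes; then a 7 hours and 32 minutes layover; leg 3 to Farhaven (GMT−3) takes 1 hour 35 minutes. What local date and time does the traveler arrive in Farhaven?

06:10 on May 11

Convert departure to UTC: 01:20 + 6:00 = 07:20 UTC on May 10.
Add 8 hours 1 minute leg 1 → 15:21 UTC.
Add 6 hours 27 minutes layover in Karachi → 21:48 UTC.
Add 2 hours and 15 minutes leg 2 → 00:03 UTC (May 11).
Add 7 hours and 32 minutes layover in London → 07:35 UTC.
Add 1 hour and 35 minutes leg 3 → 09:10 UTC.
Farhaven is UTC−3:00, so local arrival = 09:10 − 3:00 = 06:10 on May 11.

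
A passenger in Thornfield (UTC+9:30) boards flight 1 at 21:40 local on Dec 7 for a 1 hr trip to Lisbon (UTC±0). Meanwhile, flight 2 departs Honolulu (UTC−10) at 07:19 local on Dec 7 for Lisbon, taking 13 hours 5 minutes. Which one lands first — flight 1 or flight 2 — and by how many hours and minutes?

Flight 1 in UTC: 21:40 − 9:30 = 12:10 on Dec 7.
+1 hour → arrive 13:10 UTC on Dec 7.
Flight 2 in UTC: 07:19 + 10:00 = 17:19 on Dec 7.
+13 hours and 5 minutes → arrive 06:24 UTC on Dec 8.
Flight 1 lands earlier by 17 hours 14 minutes.

the first, by 17 hours 14 minutes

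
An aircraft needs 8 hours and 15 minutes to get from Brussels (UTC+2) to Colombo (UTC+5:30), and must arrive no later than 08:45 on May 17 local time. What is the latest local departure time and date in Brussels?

Target arrival in UTC: 08:45 − 5:30 = 03:15 on May 17.
Subtract 8 hours and 15 minutes → departure 19:00 UTC on May 16.
Brussels is UTC+2:00: 19:00 + 2:00 = 21:00 on May 16.

21:00 on May 16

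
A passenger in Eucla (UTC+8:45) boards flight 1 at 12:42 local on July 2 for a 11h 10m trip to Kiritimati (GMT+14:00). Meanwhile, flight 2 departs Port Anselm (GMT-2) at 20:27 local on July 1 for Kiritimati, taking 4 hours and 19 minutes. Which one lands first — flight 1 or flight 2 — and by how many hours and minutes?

the second, by 12 hours 21 minutes

Flight 1 in UTC: 12:42 − 8:45 = 03:57 on Jul 2.
+11 hours and 10 minutes → arrive 15:07 UTC on Jul 2.
Flight 2 in UTC: 20:27 + 2:00 = 22:27 on Jul 1.
+4 hours 19 minutes → arrive 02:46 UTC on Jul 2.
Flight 2 lands earlier by 12 hours 21 minutes.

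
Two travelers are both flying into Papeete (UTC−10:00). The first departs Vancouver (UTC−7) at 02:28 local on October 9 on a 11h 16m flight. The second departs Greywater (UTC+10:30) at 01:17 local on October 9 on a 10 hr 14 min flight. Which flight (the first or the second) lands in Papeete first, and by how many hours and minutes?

the second, by 19 hours 43 minutes

Flight 1 in UTC: 02:28 + 7:00 = 09:28 on Oct 9.
+11 hours 16 minutes → arrive 20:44 UTC on Oct 9.
Flight 2 in UTC: 01:17 − 10:30 = 14:47 on Oct 8.
+10 hours and 14 minutes → arrive 01:01 UTC on Oct 9.
Flight 2 lands earlier by 19 hours 43 minutes.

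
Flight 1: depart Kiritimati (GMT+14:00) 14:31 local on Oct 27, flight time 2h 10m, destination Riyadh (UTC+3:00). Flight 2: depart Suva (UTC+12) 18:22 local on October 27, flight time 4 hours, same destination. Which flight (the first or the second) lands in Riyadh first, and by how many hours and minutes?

Flight 1 in UTC: 14:31 − 14:00 = 00:31 on Oct 27.
+2 hours 10 minutes → arrive 02:41 UTC on Oct 27.
Flight 2 in UTC: 18:22 − 12:00 = 06:22 on Oct 27.
+4 hours → arrive 10:22 UTC on Oct 27.
Flight 1 lands earlier by 7 hours 41 minutes.

the first, by 7 hours 41 minutes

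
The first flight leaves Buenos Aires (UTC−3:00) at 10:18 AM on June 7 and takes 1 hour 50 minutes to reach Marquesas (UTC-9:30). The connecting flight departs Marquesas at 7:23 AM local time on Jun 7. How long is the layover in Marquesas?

Convert departure to UTC: 10:18 AM + 3:00 = 1:18 PM UTC on Jun 7.
Add 1 hour 50 minutes flight time → 3:08 PM UTC.
Marquesas is UTC−9:30, so local arrival = 3:08 PM − 9:30 = 5:38 AM on Jun 7.
Layover = 7:23 AM − 5:38 AM = 1 hour 45 minutes.

1 hour 45 minutes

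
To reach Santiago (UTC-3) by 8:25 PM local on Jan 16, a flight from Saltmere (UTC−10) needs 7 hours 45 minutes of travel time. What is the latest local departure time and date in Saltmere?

Target arrival in UTC: 8:25 PM + 3:00 = 11:25 PM on Jan 16.
Subtract 7 hours and 45 minutes → departure 3:40 PM UTC on Jan 16.
Saltmere is UTC−10:00: 3:40 PM − 10:00 = 5:40 AM on Jan 16.

5:40 AM on January 16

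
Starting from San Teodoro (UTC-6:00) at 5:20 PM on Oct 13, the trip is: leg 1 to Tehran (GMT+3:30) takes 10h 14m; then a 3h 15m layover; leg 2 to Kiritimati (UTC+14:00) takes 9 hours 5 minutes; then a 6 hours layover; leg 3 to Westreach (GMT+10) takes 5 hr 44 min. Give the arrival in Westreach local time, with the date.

Convert departure to UTC: 5:20 PM + 6:00 = 11:20 PM UTC on Oct 13.
Add 10 hours 14 minutes leg 1 → 9:34 AM UTC (Oct 14).
Add 3 hours and 15 minutes layover in Tehran → 12:49 PM UTC.
Add 9 hours 5 minutes leg 2 → 9:54 PM UTC.
Add 6 hours layover in Kiritimati → 3:54 AM UTC (Oct 15).
Add 5 hours and 44 minutes leg 3 → 9:38 AM UTC.
Westreach is UTC+10:00, so local arrival = 9:38 AM + 10:00 = 7:38 PM on Oct 15.

7:38 PM on October 15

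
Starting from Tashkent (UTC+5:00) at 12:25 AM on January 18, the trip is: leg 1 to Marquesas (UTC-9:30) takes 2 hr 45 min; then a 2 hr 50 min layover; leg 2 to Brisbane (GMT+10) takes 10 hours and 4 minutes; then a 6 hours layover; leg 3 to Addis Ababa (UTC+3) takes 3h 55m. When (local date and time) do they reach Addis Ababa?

11:59 PM on January 18

Convert departure to UTC: 12:25 AM − 5:00 = 7:25 PM UTC on Jan 17.
Add 2 hours 45 minutes leg 1 → 10:10 PM UTC.
Add 2 hours and 50 minutes layover in Marquesas → 1:00 AM UTC (Jan 18).
Add 10 hours and 4 minutes leg 2 → 11:04 AM UTC.
Add 6 hours layover in Brisbane → 5:04 PM UTC.
Add 3 hours 55 minutes leg 3 → 8:59 PM UTC.
Addis Ababa is UTC+3:00, so local arrival = 8:59 PM + 3:00 = 11:59 PM on Jan 18.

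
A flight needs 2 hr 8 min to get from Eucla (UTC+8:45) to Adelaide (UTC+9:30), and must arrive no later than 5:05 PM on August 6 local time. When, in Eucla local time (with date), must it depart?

2:12 PM on August 6

Target arrival in UTC: 5:05 PM − 9:30 = 7:35 AM on Aug 6.
Subtract 2 hours and 8 minutes → departure 5:27 AM UTC on Aug 6.
Eucla is UTC+8:45: 5:27 AM + 8:45 = 2:12 PM on Aug 6.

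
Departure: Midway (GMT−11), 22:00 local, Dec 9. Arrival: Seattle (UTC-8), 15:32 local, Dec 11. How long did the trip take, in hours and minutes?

Departure in UTC: 22:00 + 11:00 = 09:00 on Dec 10.
Arrival in UTC: 15:32 + 8:00 = 23:32 on Dec 11.
Elapsed = 23:32 − 09:00 (+1 day) = 38 hours 32 minutes.

38 hours 32 minutes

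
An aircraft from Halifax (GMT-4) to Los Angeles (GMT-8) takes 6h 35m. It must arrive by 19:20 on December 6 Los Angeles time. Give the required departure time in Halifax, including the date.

16:45 on December 6

Target arrival in UTC: 19:20 + 8:00 = 03:20 on Dec 7.
Subtract 6 hours and 35 minutes → departure 20:45 UTC on Dec 6.
Halifax is UTC−4:00: 20:45 − 4:00 = 16:45 on Dec 6.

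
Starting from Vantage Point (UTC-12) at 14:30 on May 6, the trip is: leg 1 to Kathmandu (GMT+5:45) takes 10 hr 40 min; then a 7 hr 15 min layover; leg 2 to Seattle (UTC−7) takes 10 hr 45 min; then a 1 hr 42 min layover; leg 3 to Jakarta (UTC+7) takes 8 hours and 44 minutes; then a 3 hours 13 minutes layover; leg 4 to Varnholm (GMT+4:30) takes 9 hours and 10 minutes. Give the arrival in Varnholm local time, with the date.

10:29 on May 9

Convert departure to UTC: 14:30 + 12:00 = 02:30 UTC on May 7.
Add 10 hours 40 minutes leg 1 → 13:10 UTC.
Add 7 hours and 15 minutes layover in Kathmandu → 20:25 UTC.
Add 10 hours and 45 minutes leg 2 → 07:10 UTC (May 8).
Add 1 hour and 42 minutes layover in Seattle → 08:52 UTC.
Add 8 hours 44 minutes leg 3 → 17:36 UTC.
Add 3 hours 13 minutes layover in Jakarta → 20:49 UTC.
Add 9 hours and 10 minutes leg 4 → 05:59 UTC (May 9).
Varnholm is UTC+4:30, so local arrival = 05:59 + 4:30 = 10:29 on May 9.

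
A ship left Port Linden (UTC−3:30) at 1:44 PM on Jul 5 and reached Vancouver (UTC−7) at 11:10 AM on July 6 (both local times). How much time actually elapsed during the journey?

24 hours 56 minutes

Departure in UTC: 1:44 PM + 3:30 = 5:14 PM on Jul 5.
Arrival in UTC: 11:10 AM + 7:00 = 6:10 PM on Jul 6.
Elapsed = 6:10 PM − 5:14 PM (+1 day) = 24 hours 56 minutes.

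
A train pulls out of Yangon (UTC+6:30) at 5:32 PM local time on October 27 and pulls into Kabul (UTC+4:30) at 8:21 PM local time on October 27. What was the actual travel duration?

4 hours 49 minutes

Departure in UTC: 5:32 PM − 6:30 = 11:02 AM on Oct 27.
Arrival in UTC: 8:21 PM − 4:30 = 3:51 PM on Oct 27.
Elapsed = 3:51 PM − 11:02 AM = 4 hours 49 minutes.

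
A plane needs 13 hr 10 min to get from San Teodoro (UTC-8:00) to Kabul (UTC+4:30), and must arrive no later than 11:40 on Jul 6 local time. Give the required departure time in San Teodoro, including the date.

Target arrival in UTC: 11:40 − 4:30 = 07:10 on Jul 6.
Subtract 13 hours and 10 minutes → departure 18:00 UTC on Jul 5.
San Teodoro is UTC−8:00: 18:00 − 8:00 = 10:00 on Jul 5.

10:00 on Jul 5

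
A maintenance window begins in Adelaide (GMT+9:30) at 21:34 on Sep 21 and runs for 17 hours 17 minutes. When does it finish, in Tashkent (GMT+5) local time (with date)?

10:21 on September 22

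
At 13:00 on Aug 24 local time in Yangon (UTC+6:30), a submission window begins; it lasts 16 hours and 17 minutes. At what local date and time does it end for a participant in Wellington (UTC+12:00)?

Convert start to UTC: 13:00 − 6:30 = 06:30 UTC on Aug 24.
Add 16 hours 17 minutes duration → 22:47 UTC.
Wellington is UTC+12:00, so local end time = 22:47 + 12:00 = 10:47 on Aug 25.

10:47 on Aug 25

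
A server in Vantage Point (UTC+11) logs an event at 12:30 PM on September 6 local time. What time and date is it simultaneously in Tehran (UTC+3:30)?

5:00 AM on Sep 6

In UTC: 12:30 PM − 11:00 = 1:30 AM on Sep 6.
Tehran is UTC+3:30: 1:30 AM + 3:30 = 5:00 AM on Sep 6.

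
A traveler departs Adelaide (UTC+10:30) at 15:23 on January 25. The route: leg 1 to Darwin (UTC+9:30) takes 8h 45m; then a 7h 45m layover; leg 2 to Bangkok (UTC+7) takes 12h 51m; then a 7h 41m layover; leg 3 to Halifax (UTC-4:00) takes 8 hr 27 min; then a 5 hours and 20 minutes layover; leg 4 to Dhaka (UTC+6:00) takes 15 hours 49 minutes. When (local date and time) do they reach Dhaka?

Convert departure to UTC: 15:23 − 10:30 = 04:53 UTC on Jan 25.
Add 8 hours and 45 minutes leg 1 → 13:38 UTC.
Add 7 hours and 45 minutes layover in Darwin → 21:23 UTC.
Add 12 hours and 51 minutes leg 2 → 10:14 UTC (Jan 26).
Add 7 hours and 41 minutes layover in Bangkok → 17:55 UTC.
Add 8 hours 27 minutes leg 3 → 02:22 UTC (Jan 27).
Add 5 hours and 20 minutes layover in Halifax → 07:42 UTC.
Add 15 hours and 49 minutes leg 4 → 23:31 UTC.
Dhaka is UTC+6:00, so local arrival = 23:31 + 6:00 = 05:31 on Jan 28.

05:31 on January 28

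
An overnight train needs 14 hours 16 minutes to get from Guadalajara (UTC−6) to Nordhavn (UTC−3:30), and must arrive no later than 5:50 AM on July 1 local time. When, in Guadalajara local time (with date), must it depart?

Target arrival in UTC: 5:50 AM + 3:30 = 9:20 AM on Jul 1.
Subtract 14 hours and 16 minutes → departure 7:04 PM UTC on Jun 30.
Guadalajara is UTC−6:00: 7:04 PM − 6:00 = 1:04 PM on Jun 30.

1:04 PM on June 30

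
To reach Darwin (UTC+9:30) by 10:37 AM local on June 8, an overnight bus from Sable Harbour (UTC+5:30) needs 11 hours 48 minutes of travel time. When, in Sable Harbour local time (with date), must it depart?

Target arrival in UTC: 10:37 AM − 9:30 = 1:07 AM on Jun 8.
Subtract 11 hours and 48 minutes → departure 1:19 PM UTC on Jun 7.
Sable Harbour is UTC+5:30: 1:19 PM + 5:30 = 6:49 PM on Jun 7.

6:49 PM on June 7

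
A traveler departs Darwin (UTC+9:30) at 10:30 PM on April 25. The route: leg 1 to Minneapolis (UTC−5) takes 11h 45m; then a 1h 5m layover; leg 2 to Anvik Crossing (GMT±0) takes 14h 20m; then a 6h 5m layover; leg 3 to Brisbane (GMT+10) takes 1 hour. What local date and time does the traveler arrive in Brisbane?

Convert departure to UTC: 10:30 PM − 9:30 = 1:00 PM UTC on Apr 25.
Add 11 hours 45 minutes leg 1 → 12:45 AM UTC (Apr 26).
Add 1 hour and 5 minutes layover in Minneapolis → 1:50 AM UTC.
Add 14 hours and 20 minutes leg 2 → 4:10 PM UTC.
Add 6 hours 5 minutes layover in Anvik Crossing → 10:15 PM UTC.
Add 1 hour leg 3 → 11:15 PM UTC.
Brisbane is UTC+10:00, so local arrival = 11:15 PM + 10:00 = 9:15 AM on Apr 27.

9:15 AM on April 27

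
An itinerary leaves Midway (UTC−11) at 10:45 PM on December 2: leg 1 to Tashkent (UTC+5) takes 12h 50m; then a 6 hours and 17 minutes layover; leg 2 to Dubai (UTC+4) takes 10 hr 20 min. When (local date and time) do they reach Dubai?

7:12 PM on December 4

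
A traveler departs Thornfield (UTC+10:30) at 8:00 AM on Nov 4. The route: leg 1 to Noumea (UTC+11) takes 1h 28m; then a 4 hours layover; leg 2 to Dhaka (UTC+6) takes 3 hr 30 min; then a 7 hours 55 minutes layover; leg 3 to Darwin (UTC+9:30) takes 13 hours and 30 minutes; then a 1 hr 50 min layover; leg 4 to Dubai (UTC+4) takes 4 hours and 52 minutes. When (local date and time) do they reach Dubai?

Convert departure to UTC: 8:00 AM − 10:30 = 9:30 PM UTC on Nov 3.
Add 1 hour 28 minutes leg 1 → 10:58 PM UTC.
Add 4 hours layover in Noumea → 2:58 AM UTC (Nov 4).
Add 3 hours 30 minutes leg 2 → 6:28 AM UTC.
Add 7 hours and 55 minutes layover in Dhaka → 2:23 PM UTC.
Add 13 hours 30 minutes leg 3 → 3:53 AM UTC (Nov 5).
Add 1 hour and 50 minutes layover in Darwin → 5:43 AM UTC.
Add 4 hours and 52 minutes leg 4 → 10:35 AM UTC.
Dubai is UTC+4:00, so local arrival = 10:35 AM + 4:00 = 2:35 PM on Nov 5.

2:35 PM on November 5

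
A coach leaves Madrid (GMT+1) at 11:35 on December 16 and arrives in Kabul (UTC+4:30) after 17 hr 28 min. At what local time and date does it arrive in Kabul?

08:33 on Dec 17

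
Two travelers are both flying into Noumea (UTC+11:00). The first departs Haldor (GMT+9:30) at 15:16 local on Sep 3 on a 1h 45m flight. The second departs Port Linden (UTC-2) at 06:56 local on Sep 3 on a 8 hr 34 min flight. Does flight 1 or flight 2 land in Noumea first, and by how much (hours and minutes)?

the first, by 9 hours 59 minutes

Flight 1 in UTC: 15:16 − 9:30 = 05:46 on Sep 3.
+1 hour 45 minutes → arrive 07:31 UTC on Sep 3.
Flight 2 in UTC: 06:56 + 2:00 = 08:56 on Sep 3.
+8 hours 34 minutes → arrive 17:30 UTC on Sep 3.
Flight 1 lands earlier by 9 hours 59 minutes.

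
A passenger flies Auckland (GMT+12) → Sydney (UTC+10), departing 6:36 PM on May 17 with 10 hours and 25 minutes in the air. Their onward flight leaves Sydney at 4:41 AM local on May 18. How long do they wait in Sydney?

1 hour 40 minutes

Convert departure to UTC: 6:36 PM − 12:00 = 6:36 AM UTC on May 17.
Add 10 hours 25 minutes flight time → 5:01 PM UTC.
Sydney is UTC+10:00, so local arrival = 5:01 PM + 10:00 = 3:01 AM on May 18.
Layover = 4:41 AM − 3:01 AM = 1 hour 40 minutes.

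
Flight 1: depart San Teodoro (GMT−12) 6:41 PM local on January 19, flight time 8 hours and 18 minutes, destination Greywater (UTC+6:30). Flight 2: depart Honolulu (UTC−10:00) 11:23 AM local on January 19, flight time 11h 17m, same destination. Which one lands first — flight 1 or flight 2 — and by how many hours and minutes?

the second, by 6 hours 19 minutes

Flight 1 in UTC: 6:41 PM + 12:00 = 6:41 AM on Jan 20.
+8 hours 18 minutes → arrive 2:59 PM UTC on Jan 20.
Flight 2 in UTC: 11:23 AM + 10:00 = 9:23 PM on Jan 19.
+11 hours 17 minutes → arrive 8:40 AM UTC on Jan 20.
Flight 2 lands earlier by 6 hours 19 minutes.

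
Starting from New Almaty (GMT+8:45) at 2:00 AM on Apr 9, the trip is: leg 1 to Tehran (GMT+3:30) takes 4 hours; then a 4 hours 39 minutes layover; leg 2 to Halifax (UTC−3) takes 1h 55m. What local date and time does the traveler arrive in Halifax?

12:49 AM on Apr 9

Convert departure to UTC: 2:00 AM − 8:45 = 5:15 PM UTC on Apr 8.
Add 4 hours leg 1 → 9:15 PM UTC.
Add 4 hours and 39 minutes layover in Tehran → 1:54 AM UTC (Apr 9).
Add 1 hour and 55 minutes leg 2 → 3:49 AM UTC.
Halifax is UTC−3:00, so local arrival = 3:49 AM − 3:00 = 12:49 AM on Apr 9.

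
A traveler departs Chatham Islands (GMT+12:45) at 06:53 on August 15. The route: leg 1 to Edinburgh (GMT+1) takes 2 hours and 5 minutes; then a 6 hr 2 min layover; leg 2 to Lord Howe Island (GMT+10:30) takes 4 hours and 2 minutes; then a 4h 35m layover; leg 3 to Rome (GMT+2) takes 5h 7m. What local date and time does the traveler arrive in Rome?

Convert departure to UTC: 06:53 − 12:45 = 18:08 UTC on Aug 14.
Add 2 hours and 5 minutes leg 1 → 20:13 UTC.
Add 6 hours 2 minutes layover in Edinburgh → 02:15 UTC (Aug 15).
Add 4 hours and 2 minutes leg 2 → 06:17 UTC.
Add 4 hours 35 minutes layover in Lord Howe Island → 10:52 UTC.
Add 5 hours 7 minutes leg 3 → 15:59 UTC.
Rome is UTC+2:00, so local arrival = 15:59 + 2:00 = 17:59 on Aug 15.

17:59 on August 15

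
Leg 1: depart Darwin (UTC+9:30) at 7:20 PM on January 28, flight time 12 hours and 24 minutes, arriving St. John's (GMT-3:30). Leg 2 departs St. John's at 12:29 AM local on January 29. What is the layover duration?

5 hours 45 minutes

Convert departure to UTC: 7:20 PM − 9:30 = 9:50 AM UTC on Jan 28.
Add 12 hours 24 minutes flight time → 10:14 PM UTC.
St. John's is UTC−3:30, so local arrival = 10:14 PM − 3:30 = 6:44 PM on Jan 28.
Layover = 12:29 AM − 6:44 PM (+1 day) = 5 hours 45 minutes.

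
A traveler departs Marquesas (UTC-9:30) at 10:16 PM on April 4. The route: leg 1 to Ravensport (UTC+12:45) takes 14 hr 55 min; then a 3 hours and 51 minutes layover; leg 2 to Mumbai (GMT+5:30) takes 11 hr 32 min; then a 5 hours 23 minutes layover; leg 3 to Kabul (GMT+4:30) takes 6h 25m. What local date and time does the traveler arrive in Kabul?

6:22 AM on April 7

Convert departure to UTC: 10:16 PM + 9:30 = 7:46 AM UTC on Apr 5.
Add 14 hours 55 minutes leg 1 → 10:41 PM UTC.
Add 3 hours and 51 minutes layover in Ravensport → 2:32 AM UTC (Apr 6).
Add 11 hours and 32 minutes leg 2 → 2:04 PM UTC.
Add 5 hours and 23 minutes layover in Mumbai → 7:27 PM UTC.
Add 6 hours 25 minutes leg 3 → 1:52 AM UTC (Apr 7).
Kabul is UTC+4:30, so local arrival = 1:52 AM + 4:30 = 6:22 AM on Apr 7.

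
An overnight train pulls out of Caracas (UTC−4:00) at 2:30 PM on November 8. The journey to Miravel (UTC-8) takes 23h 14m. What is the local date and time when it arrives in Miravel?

Miravel is 4:00 behind Caracas.
After 23 hours and 14 minutes it is 1:44 PM (Nov 9) in Caracas.
Shift by the zone difference: 1:44 PM − 4:00 = 9:44 AM on Nov 9 in Miravel.

9:44 AM on November 9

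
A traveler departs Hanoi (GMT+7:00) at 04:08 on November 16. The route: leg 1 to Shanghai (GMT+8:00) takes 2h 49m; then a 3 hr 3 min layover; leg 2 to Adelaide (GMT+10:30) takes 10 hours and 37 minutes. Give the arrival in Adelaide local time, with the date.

Convert departure to UTC: 04:08 − 7:00 = 21:08 UTC on Nov 15.
Add 2 hours 49 minutes leg 1 → 23:57 UTC.
Add 3 hours and 3 minutes layover in Shanghai → 03:00 UTC (Nov 16).
Add 10 hours and 37 minutes leg 2 → 13:37 UTC.
Adelaide is UTC+10:30, so local arrival = 13:37 + 10:30 = 00:07 on Nov 17.

00:07 on Nov 17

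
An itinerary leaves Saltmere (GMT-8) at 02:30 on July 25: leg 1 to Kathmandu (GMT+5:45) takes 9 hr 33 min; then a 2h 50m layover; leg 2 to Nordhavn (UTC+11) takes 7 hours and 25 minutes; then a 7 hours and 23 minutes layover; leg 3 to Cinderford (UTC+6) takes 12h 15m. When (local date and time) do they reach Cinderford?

07:56 on July 27

Convert departure to UTC: 02:30 + 8:00 = 10:30 UTC on Jul 25.
Add 9 hours and 33 minutes leg 1 → 20:03 UTC.
Add 2 hours and 50 minutes layover in Kathmandu → 22:53 UTC.
Add 7 hours 25 minutes leg 2 → 06:18 UTC (Jul 26).
Add 7 hours and 23 minutes layover in Nordhavn → 13:41 UTC.
Add 12 hours and 15 minutes leg 3 → 01:56 UTC (Jul 27).
Cinderford is UTC+6:00, so local arrival = 01:56 + 6:00 = 07:56 on Jul 27.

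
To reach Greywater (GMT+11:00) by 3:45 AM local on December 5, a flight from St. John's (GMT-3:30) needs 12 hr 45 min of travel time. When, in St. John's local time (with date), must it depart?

Target arrival in UTC: 3:45 AM − 11:00 = 4:45 PM on Dec 4.
Subtract 12 hours and 45 minutes → departure 4:00 AM UTC on Dec 4.
St. John's is UTC−3:30: 4:00 AM − 3:30 = 12:30 AM on Dec 4.

12:30 AM on Dec 4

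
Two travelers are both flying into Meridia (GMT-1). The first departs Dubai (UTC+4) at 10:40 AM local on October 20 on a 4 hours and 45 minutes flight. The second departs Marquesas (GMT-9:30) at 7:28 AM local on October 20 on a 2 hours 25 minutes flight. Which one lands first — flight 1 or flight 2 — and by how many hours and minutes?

Flight 1 in UTC: 10:40 AM − 4:00 = 6:40 AM on Oct 20.
+4 hours 45 minutes → arrive 11:25 AM UTC on Oct 20.
Flight 2 in UTC: 7:28 AM + 9:30 = 4:58 PM on Oct 20.
+2 hours 25 minutes → arrive 7:23 PM UTC on Oct 20.
Flight 1 lands earlier by 7 hours 58 minutes.

the first, by 7 hours 58 minutes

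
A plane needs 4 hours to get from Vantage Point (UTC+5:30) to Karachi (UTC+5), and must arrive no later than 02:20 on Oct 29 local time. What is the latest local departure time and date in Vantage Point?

22:50 on Oct 28

Target arrival in UTC: 02:20 − 5:00 = 21:20 on Oct 28.
Subtract 4 hours → departure 17:20 UTC on Oct 28.
Vantage Point is UTC+5:30: 17:20 + 5:30 = 22:50 on Oct 28.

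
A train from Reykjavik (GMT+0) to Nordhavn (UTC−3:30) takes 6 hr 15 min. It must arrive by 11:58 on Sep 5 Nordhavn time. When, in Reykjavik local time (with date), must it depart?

09:13 on September 5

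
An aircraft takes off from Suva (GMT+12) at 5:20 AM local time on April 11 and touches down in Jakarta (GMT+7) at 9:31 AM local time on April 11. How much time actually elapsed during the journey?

9 hours 11 minutes

Departure in UTC: 5:20 AM − 12:00 = 5:20 PM on Apr 10.
Arrival in UTC: 9:31 AM − 7:00 = 2:31 AM on Apr 11.
Elapsed = 2:31 AM − 5:20 PM (+1 day) = 9 hours 11 minutes.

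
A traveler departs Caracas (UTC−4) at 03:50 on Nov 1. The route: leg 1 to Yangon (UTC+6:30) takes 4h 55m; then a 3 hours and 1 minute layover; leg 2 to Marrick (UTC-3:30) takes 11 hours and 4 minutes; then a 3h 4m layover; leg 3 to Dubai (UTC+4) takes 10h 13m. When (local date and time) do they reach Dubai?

Convert departure to UTC: 03:50 + 4:00 = 07:50 UTC on Nov 1.
Add 4 hours and 55 minutes leg 1 → 12:45 UTC.
Add 3 hours 1 minute layover in Yangon → 15:46 UTC.
Add 11 hours and 4 minutes leg 2 → 02:50 UTC (Nov 2).
Add 3 hours and 4 minutes layover in Marrick → 05:54 UTC.
Add 10 hours 13 minutes leg 3 → 16:07 UTC.
Dubai is UTC+4:00, so local arrival = 16:07 + 4:00 = 20:07 on Nov 2.

20:07 on November 2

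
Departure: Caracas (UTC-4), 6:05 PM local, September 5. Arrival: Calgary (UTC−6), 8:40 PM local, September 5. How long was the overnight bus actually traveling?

4 hours 35 minutes

Departure in UTC: 6:05 PM + 4:00 = 10:05 PM on Sep 5.
Arrival in UTC: 8:40 PM + 6:00 = 2:40 AM on Sep 6.
Elapsed = 2:40 AM − 10:05 PM (+1 day) = 4 hours 35 minutes.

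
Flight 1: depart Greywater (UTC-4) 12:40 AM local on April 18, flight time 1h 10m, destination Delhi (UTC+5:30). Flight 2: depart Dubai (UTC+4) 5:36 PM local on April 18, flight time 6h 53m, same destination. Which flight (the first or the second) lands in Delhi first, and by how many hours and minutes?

the first, by 14 hours 39 minutes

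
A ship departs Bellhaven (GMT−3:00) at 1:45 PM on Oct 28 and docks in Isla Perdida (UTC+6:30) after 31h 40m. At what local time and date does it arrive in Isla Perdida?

6:55 AM on October 30

Convert departure to UTC: 1:45 PM + 3:00 = 4:45 PM UTC on Oct 28.
Add 31 hours 40 minutes travel time → 12:25 AM UTC (Oct 30).
Isla Perdida is UTC+6:30, so local arrival = 12:25 AM + 6:30 = 6:55 AM on Oct 30.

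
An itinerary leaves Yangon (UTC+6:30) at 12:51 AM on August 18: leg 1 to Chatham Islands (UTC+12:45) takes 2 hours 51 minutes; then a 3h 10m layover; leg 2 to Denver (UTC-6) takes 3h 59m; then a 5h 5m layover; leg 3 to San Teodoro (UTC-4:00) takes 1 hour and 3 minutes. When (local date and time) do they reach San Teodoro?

Convert departure to UTC: 12:51 AM − 6:30 = 6:21 PM UTC on Aug 17.
Add 2 hours and 51 minutes leg 1 → 9:12 PM UTC.
Add 3 hours 10 minutes layover in Chatham Islands → 12:22 AM UTC (Aug 18).
Add 3 hours 59 minutes leg 2 → 4:21 AM UTC.
Add 5 hours 5 minutes layover in Denver → 9:26 AM UTC.
Add 1 hour and 3 minutes leg 3 → 10:29 AM UTC.
San Teodoro is UTC−4:00, so local arrival = 10:29 AM − 4:00 = 6:29 AM on Aug 18.

6:29 AM on August 18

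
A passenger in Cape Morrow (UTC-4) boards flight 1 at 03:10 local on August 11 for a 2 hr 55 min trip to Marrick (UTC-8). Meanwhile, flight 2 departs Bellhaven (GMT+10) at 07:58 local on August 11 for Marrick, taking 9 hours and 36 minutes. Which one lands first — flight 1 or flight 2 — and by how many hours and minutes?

Flight 1 in UTC: 03:10 + 4:00 = 07:10 on Aug 11.
+2 hours 55 minutes → arrive 10:05 UTC on Aug 11.
Flight 2 in UTC: 07:58 − 10:00 = 21:58 on Aug 10.
+9 hours 36 minutes → arrive 07:34 UTC on Aug 11.
Flight 2 lands earlier by 2 hours 31 minutes.

the second, by 2 hours 31 minutes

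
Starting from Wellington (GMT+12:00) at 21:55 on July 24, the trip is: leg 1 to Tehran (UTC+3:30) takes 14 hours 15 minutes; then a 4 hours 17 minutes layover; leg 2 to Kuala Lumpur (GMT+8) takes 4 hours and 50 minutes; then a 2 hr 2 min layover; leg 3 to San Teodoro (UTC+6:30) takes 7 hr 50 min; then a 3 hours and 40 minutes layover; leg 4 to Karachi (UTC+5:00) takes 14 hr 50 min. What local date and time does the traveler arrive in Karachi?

Convert departure to UTC: 21:55 − 12:00 = 09:55 UTC on Jul 24.
Add 14 hours 15 minutes leg 1 → 00:10 UTC (Jul 25).
Add 4 hours and 17 minutes layover in Tehran → 04:27 UTC.
Add 4 hours and 50 minutes leg 2 → 09:17 UTC.
Add 2 hours and 2 minutes layover in Kuala Lumpur → 11:19 UTC.
Add 7 hours and 50 minutes leg 3 → 19:09 UTC.
Add 3 hours 40 minutes layover in San Teodoro → 22:49 UTC.
Add 14 hours 50 minutes leg 4 → 13:39 UTC (Jul 26).
Karachi is UTC+5:00, so local arrival = 13:39 + 5:00 = 18:39 on Jul 26.

18:39 on July 26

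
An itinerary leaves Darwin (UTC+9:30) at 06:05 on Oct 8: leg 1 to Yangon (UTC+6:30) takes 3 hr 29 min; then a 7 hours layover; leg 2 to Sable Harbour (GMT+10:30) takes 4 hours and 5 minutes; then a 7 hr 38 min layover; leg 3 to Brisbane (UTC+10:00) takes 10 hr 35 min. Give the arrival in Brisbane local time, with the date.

Convert departure to UTC: 06:05 − 9:30 = 20:35 UTC on Oct 7.
Add 3 hours and 29 minutes leg 1 → 00:04 UTC (Oct 8).
Add 7 hours layover in Yangon → 07:04 UTC.
Add 4 hours 5 minutes leg 2 → 11:09 UTC.
Add 7 hours and 38 minutes layover in Sable Harbour → 18:47 UTC.
Add 10 hours and 35 minutes leg 3 → 05:22 UTC (Oct 9).
Brisbane is UTC+10:00, so local arrival = 05:22 + 10:00 = 15:22 on Oct 9.

15:22 on October 9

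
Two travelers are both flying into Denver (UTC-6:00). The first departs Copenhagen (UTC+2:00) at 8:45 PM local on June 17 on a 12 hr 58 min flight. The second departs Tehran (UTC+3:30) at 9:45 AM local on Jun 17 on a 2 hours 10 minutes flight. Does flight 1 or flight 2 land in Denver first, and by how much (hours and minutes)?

the second, by 23 hours 18 minutes

Flight 1 in UTC: 8:45 PM − 2:00 = 6:45 PM on Jun 17.
+12 hours and 58 minutes → arrive 7:43 AM UTC on Jun 18.
Flight 2 in UTC: 9:45 AM − 3:30 = 6:15 AM on Jun 17.
+2 hours and 10 minutes → arrive 8:25 AM UTC on Jun 17.
Flight 2 lands earlier by 23 hours 18 minutes.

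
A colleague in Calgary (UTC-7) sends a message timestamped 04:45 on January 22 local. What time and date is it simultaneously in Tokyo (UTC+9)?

In UTC: 04:45 + 7:00 = 11:45 on Jan 22.
Tokyo is UTC+9:00: 11:45 + 9:00 = 20:45 on Jan 22.

20:45 on January 22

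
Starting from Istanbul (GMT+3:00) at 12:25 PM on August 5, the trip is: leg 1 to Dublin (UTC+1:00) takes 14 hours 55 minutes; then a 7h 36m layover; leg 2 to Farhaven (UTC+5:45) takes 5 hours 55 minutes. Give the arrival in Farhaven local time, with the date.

7:36 PM on August 6

Convert departure to UTC: 12:25 PM − 3:00 = 9:25 AM UTC on Aug 5.
Add 14 hours and 55 minutes leg 1 → 12:20 AM UTC (Aug 6).
Add 7 hours 36 minutes layover in Dublin → 7:56 AM UTC.
Add 5 hours 55 minutes leg 2 → 1:51 PM UTC.
Farhaven is UTC+5:45, so local arrival = 1:51 PM + 5:45 = 7:36 PM on Aug 6.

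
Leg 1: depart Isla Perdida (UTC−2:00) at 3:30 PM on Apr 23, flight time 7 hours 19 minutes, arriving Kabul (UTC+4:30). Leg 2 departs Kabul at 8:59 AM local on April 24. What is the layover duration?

3 hours 40 minutes

Convert departure to UTC: 3:30 PM + 2:00 = 5:30 PM UTC on Apr 23.
Add 7 hours and 19 minutes flight time → 12:49 AM UTC (Apr 24).
Kabul is UTC+4:30, so local arrival = 12:49 AM + 4:30 = 5:19 AM on Apr 24.
Layover = 8:59 AM − 5:19 AM = 3 hours 40 minutes.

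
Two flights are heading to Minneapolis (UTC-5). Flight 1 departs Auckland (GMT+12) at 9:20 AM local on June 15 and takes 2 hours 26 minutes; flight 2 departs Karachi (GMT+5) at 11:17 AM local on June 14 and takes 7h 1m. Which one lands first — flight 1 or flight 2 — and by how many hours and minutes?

Flight 1 in UTC: 9:20 AM − 12:00 = 9:20 PM on Jun 14.
+2 hours and 26 minutes → arrive 11:46 PM UTC on Jun 14.
Flight 2 in UTC: 11:17 AM − 5:00 = 6:17 AM on Jun 14.
+7 hours 1 minute → arrive 1:18 PM UTC on Jun 14.
Flight 2 lands earlier by 10 hours 28 minutes.

the second, by 10 hours 28 minutes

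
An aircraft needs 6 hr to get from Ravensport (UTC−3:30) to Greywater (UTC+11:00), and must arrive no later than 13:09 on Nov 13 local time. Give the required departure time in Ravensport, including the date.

Target arrival in UTC: 13:09 − 11:00 = 02:09 on Nov 13.
Subtract 6 hours → departure 20:09 UTC on Nov 12.
Ravensport is UTC−3:30: 20:09 − 3:30 = 16:39 on Nov 12.

16:39 on November 12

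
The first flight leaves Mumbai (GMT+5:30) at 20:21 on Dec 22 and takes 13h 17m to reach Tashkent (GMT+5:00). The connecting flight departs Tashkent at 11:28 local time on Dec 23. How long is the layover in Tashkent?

Convert departure to UTC: 20:21 − 5:30 = 14:51 UTC on Dec 22.
Add 13 hours and 17 minutes flight time → 04:08 UTC (Dec 23).
Tashkent is UTC+5:00, so local arrival = 04:08 + 5:00 = 09:08 on Dec 23.
Layover = 11:28 − 09:08 = 2 hours 20 minutes.

2 hours 20 minutes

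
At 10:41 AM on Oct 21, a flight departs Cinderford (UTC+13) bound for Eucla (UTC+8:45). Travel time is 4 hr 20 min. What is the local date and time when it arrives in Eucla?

Convert departure to UTC: 10:41 AM − 13:00 = 9:41 PM UTC on Oct 20.
Add 4 hours 20 minutes travel time → 2:01 AM UTC (Oct 21).
Eucla is UTC+8:45, so local arrival = 2:01 AM + 8:45 = 10:46 AM on Oct 21.

10:46 AM on Oct 21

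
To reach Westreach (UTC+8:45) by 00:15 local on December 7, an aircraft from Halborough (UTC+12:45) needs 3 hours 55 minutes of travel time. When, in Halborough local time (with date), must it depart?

Target arrival in UTC: 00:15 − 8:45 = 15:30 on Dec 6.
Subtract 3 hours 55 minutes → departure 11:35 UTC on Dec 6.
Halborough is UTC+12:45: 11:35 + 12:45 = 00:20 on Dec 7.

00:20 on December 7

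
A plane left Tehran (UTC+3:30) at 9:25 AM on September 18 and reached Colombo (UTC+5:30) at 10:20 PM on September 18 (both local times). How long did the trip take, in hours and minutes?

10 hours 55 minutes

Departure in UTC: 9:25 AM − 3:30 = 5:55 AM on Sep 18.
Arrival in UTC: 10:20 PM − 5:30 = 4:50 PM on Sep 18.
Elapsed = 4:50 PM − 5:55 AM = 10 hours 55 minutes.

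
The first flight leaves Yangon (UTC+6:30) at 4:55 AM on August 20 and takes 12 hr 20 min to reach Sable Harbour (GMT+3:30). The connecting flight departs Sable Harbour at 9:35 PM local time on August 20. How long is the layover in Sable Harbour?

7 hours 20 minutes

Convert departure to UTC: 4:55 AM − 6:30 = 10:25 PM UTC on Aug 19.
Add 12 hours and 20 minutes flight time → 10:45 AM UTC (Aug 20).
Sable Harbour is UTC+3:30, so local arrival = 10:45 AM + 3:30 = 2:15 PM on Aug 20.
Layover = 9:35 PM − 2:15 PM = 7 hours 20 minutes.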